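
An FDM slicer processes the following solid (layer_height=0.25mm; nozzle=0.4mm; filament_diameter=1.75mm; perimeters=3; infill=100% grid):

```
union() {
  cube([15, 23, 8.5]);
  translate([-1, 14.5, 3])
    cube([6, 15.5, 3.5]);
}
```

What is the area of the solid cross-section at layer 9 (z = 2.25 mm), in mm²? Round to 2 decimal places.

345.00 mm²

At z = 2.25 mm: the cube is present — its section is the full 15×23 rectangle (area 345.00 mm²); the cube at (-1, 14.5) does not reach this height (z outside [3, 6.5]); Taking the union: only the 15×23 cube is present, so the union is just that shape — area = 345.00 mm². Overall, the cross-section is a single solid region. Net area = 345.00 mm².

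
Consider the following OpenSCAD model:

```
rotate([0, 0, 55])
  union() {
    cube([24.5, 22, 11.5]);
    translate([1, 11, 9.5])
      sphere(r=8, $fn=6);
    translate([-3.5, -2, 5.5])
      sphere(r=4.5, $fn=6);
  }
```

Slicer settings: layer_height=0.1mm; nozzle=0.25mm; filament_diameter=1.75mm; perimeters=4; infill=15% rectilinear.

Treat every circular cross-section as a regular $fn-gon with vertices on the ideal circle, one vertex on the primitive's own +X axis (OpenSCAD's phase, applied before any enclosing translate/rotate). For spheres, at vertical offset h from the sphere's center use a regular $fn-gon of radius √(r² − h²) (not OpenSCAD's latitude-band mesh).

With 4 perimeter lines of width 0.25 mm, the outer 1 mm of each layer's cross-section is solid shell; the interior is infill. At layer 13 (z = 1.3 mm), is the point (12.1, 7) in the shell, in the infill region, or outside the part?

outside

At z = 1.3 mm: the cube (footprint 24.5×22) is included at this height; the sphere at (1, 11) is not intersected at this z (|z−center|=8.200 > r=8); the r=4.5 sphere at (-3.5, -2) slices to a regular 6-gon of circumradius 1.616 (√(r²−h²) with h=4.2 from center); Taking the union: the 2 present regions are separate (no shared area or edge), so areas and boundary lengths simply add and each stays a separate island — 2 connected regions; (rotated 55° about Z; rotation is an isometry so areas/perimeters/island counts are preserved). Overall, the cross-section has 2 separate islands. Undo the 55° rotation: the query point maps to (12.674, -5.897) in the un-rotated model frame. The nearest boundary edge runs (24.50, 0.00)→(0.00, 0.00); distance from the point to it = 5.90 mm. The point is not inside any of the regions above, so it lies outside the cross-section (5.90 mm from the nearest boundary).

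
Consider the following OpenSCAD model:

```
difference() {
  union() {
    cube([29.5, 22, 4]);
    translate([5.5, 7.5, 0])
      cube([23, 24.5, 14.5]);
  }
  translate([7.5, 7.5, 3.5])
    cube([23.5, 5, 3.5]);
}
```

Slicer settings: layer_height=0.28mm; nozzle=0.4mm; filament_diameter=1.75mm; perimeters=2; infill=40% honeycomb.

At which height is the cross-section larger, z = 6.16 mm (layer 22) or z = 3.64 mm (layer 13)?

layer 13 (z = 3.64 mm)

Layer 22 (z = 6.16): the cube does not reach this height (z outside [0, 4]); the cube at (5.5, 7.5) is present — its section is the full 23×24.5 rectangle (area 563.50 mm²); Taking the union: only the 23×24.5 cube at (5.5, 7.5) is present, so the union is just that shape — area = 563.50 mm²; the cube at (7.5, 7.5) (footprint 23.5×5) is included at this height (area 117.50 mm²); After the difference (first − rest): starting from that combined region (563.50 mm²), the 23.5×5 cube at (7.5, 7.5) partially overlaps it — only the 105.00 mm² overlap (of its 117.50 mm²) is removed, clipping the outline — area = 458.50 mm². So its area = 458.50 mm². Layer 13 (z = 3.64): the cube (footprint 29.5×22) is included at this height (area 649.00 mm²); the cube at (5.5, 7.5) (footprint 23×24.5) is included at this height (area 563.50 mm²); Taking the union: the regions partially overlap — summed areas 1212.50 mm² minus the doubly-counted overlap 333.50 mm² gives 879.00 mm² — area = 879.00 mm²; the cube at (7.5, 7.5) (footprint 23.5×5) is included at this height (area 117.50 mm²); After the difference (first − rest): starting from that combined region (879.00 mm²), the 23.5×5 cube at (7.5, 7.5) partially overlaps it — only the 110.00 mm² overlap (of its 117.50 mm²) is removed, clipping the outline — area = 769.00 mm². So its area = 769.00 mm². Layer 13 is larger (769.00 vs 458.50 mm²).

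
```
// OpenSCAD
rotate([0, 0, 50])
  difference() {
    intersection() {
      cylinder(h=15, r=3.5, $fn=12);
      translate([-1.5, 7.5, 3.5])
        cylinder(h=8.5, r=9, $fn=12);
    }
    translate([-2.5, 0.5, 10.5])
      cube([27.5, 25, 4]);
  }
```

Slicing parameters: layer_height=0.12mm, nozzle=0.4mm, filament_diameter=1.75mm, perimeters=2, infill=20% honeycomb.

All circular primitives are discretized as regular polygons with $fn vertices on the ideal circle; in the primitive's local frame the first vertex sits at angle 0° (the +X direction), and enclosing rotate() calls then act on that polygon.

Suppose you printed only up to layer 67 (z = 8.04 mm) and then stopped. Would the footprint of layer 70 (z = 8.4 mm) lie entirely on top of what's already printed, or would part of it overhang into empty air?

Compare the two slices. At z = 8.04: the r=3.5 cylinder gives a regular 12-gon of circumradius 3.5 (constant along its height) (area = (12/2)·3.500²·sin(360°/12) = 36.75 mm²); the r=9 cylinder at (-1.5, 7.5) contributes a regular 12-gon of circumradius 9 (area = (12/2)·9.000²·sin(360°/12) = 243.00 mm²); After intersecting: the r=9 cylinder at (-1.5, 7.5) partially overlaps the r=3.5 cylinder; clipping to the common part keeps 24.77 mm² — area = 24.77 mm²; the cube at (-2.5, 0.5) is absent (z outside [10.5, 14.5]); Taking the first minus the rest: none of the subtracted shapes is present at this height, so that combined region is unchanged — area = 24.77 mm²; (whole slice rotated 50° about Z — lengths, areas and connectivity unchanged). At z = 8.4: the cylinder: section is a regular 12-gon, circumradius r=3.5 (area = (12/2)·3.500²·sin(360°/12) = 36.75 mm²); the r=9 cylinder at (-1.5, 7.5) contributes a regular 12-gon of circumradius 9 (area = (12/2)·9.000²·sin(360°/12) = 243.00 mm²); After intersecting: the r=9 cylinder at (-1.5, 7.5) partially overlaps the r=3.5 cylinder; clipping to the common part keeps 24.77 mm² — area = 24.77 mm²; the cube at (-2.5, 0.5) does not reach this height (z outside [10.5, 14.5]); After the difference (first − rest): none of the subtracted shapes is present at this height, so that combined region is unchanged — area = 24.77 mm²; (rotated 50° about Z; rotation is an isometry so areas/perimeters/island counts are preserved). Checking containment: the cross-section at z = 8.4 is a subset of the cross-section at z = 8.04.

entirely on top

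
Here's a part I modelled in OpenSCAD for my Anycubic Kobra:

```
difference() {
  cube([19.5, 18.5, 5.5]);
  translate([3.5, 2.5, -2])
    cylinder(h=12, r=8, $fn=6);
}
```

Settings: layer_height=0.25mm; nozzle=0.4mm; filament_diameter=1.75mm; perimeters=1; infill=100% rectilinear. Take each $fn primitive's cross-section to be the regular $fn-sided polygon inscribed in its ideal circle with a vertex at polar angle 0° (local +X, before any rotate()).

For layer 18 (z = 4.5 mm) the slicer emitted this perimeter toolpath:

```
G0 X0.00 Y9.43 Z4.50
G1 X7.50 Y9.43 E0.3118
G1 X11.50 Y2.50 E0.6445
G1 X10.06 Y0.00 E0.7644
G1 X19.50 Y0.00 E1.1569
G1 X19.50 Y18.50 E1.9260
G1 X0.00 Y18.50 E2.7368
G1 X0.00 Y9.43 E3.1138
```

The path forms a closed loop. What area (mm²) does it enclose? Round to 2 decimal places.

267.97 mm²

Apply the shoelace formula to the sequence of (X, Y) vertices; enclosed area = 267.97 mm².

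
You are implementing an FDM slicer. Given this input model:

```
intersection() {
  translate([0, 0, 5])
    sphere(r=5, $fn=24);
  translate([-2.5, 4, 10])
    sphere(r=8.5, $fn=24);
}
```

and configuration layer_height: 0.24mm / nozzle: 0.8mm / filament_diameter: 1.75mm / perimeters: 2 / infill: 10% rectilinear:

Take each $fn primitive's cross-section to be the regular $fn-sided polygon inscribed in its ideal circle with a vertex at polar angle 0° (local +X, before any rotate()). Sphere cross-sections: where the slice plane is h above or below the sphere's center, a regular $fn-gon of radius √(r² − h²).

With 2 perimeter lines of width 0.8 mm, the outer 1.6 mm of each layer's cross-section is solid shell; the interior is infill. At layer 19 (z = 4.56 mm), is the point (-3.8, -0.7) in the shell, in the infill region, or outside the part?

shell

At z = 4.56 mm: the r=5 sphere slices to a regular 24-gon of circumradius 4.981 (√(r²−h²) with h=0.44 from center); the r=8.5 sphere at (-2.5, 4) contributes a regular 24-gon of circumradius √(8.5²−5.44²) = 6.531; Keeping only the common overlap: the r=8.5 sphere at (-2.5, 4) partially overlaps the r=5 sphere; clipping to the common part keeps 49.19 mm² — 1 connected region. Overall, the cross-section is a single solid region. The nearest boundary edge runs (-4.81, -1.29)→(-4.98, 0.00); distance from the point to it = 1.08 mm. The point is inside the cross-section, 1.08 mm from the nearest boundary — within the 1.6 mm shell band (2 × 0.8).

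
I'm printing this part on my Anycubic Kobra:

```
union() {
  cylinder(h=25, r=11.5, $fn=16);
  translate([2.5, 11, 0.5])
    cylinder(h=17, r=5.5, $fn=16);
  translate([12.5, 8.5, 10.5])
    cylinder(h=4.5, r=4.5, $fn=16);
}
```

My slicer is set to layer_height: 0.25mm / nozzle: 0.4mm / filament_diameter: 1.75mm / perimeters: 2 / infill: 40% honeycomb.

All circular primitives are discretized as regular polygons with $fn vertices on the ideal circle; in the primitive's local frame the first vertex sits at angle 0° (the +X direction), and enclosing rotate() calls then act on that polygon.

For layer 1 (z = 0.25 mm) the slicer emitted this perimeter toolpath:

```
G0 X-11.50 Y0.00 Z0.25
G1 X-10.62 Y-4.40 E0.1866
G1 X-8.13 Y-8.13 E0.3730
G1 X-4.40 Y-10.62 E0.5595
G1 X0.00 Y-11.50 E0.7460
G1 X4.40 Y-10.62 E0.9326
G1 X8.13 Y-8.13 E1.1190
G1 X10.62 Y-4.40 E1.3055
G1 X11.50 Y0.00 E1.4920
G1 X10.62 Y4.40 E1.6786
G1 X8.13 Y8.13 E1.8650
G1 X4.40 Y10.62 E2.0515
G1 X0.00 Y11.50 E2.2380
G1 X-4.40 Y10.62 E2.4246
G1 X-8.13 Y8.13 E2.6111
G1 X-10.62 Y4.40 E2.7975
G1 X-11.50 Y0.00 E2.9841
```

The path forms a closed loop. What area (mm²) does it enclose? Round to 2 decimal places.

Apply the shoelace formula to the sequence of (X, Y) vertices; enclosed area = 404.67 mm².

404.67 mm²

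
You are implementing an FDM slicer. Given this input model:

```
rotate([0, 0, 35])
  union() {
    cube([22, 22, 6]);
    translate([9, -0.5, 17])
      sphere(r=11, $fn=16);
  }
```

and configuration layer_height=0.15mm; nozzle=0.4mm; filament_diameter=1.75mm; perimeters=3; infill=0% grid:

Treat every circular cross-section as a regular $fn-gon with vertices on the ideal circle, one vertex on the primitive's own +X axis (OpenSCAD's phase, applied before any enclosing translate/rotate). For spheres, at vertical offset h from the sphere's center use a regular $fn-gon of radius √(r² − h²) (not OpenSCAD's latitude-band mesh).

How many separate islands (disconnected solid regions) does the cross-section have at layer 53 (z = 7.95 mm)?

At z = 7.95 mm: the cube does not reach this height (z outside [0, 6]); the r=11 sphere at (9, -0.5) slices to a regular 16-gon of circumradius 6.253 (√(r²−h²) with h=9.05 from center); Taking the union: only the r=11 sphere at (9, -0.5) is present, so the union is just that shape — 1 connected region; (rotated 35° about Z; rotation is an isometry so areas/perimeters/island counts are preserved). Overall, the cross-section is a single solid region. Island count = 1.

1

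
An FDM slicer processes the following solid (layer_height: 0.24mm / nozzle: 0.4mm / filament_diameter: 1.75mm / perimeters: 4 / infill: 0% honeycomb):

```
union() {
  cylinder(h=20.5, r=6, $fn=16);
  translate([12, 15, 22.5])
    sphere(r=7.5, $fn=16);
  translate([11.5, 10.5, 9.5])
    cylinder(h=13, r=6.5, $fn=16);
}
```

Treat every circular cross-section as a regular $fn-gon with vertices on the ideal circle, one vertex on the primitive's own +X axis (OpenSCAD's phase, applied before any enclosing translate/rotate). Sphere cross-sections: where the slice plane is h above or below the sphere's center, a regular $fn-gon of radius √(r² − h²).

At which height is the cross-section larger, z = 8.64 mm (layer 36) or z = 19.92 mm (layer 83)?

layer 83 (z = 19.92 mm)

Layer 36 (z = 8.64): the r=6 cylinder contributes a regular 16-gon of circumradius 6 (area = (16/2)·6.000²·sin(360°/16) = 110.21 mm²); the sphere at (12, 15) is absent (|z−center|=13.860 > r=7.5); the cylinder at (11.5, 10.5) is absent (z outside [9.5, 22.5]); Combining (union): only the r=6 cylinder is present, so the union is just that shape — area = 110.21 mm². So its area = 110.21 mm². Layer 83 (z = 19.92): the cylinder: section is a regular 16-gon, circumradius r=6 (area = (16/2)·6.000²·sin(360°/16) = 110.21 mm²); the r=7.5 sphere at (12, 15) slices to a regular 16-gon of circumradius 7.042 (√(r²−h²) with h=2.58 from center) (area = (16/2)·7.042²·sin(360°/16) = 151.83 mm²); the cylinder at (11.5, 10.5): section is a regular 16-gon, circumradius r=6.5 (area = (16/2)·6.500²·sin(360°/16) = 129.35 mm²); Combining (union): the regions partially overlap — summed areas 391.39 mm² minus the doubly-counted overlap 80.80 mm² gives 310.59 mm² — area = 310.59 mm². So its area = 310.59 mm². Layer 83 is larger (310.59 vs 110.21 mm²).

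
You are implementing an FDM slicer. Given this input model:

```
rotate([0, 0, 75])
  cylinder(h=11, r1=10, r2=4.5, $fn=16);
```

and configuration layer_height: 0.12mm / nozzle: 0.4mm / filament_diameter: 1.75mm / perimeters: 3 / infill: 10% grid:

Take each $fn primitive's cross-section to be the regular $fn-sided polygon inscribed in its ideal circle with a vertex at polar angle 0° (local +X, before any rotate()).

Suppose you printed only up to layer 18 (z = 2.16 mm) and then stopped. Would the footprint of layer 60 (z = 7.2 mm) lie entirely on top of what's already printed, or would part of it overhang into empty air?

entirely on top

Compare the two slices. At z = 2.16: the cone: at t=0.196 of its height the radius interpolates to r₁+(r₂−r₁)t = 8.920, giving a regular 16-gon of that circumradius (area = (16/2)·8.920²·sin(360°/16) = 243.59 mm²); (rotated 75° about Z; rotation is an isometry so areas/perimeters/island counts are preserved). At z = 7.2: the cone contributes a regular 16-gon of circumradius 6.400 (interpolated between r1=10 and r2=4.5 at t=0.655) (area = (16/2)·6.400²·sin(360°/16) = 125.40 mm²); (whole slice rotated 75° about Z — lengths, areas and connectivity unchanged). Checking containment: the cross-section at z = 7.2 is a subset of the cross-section at z = 2.16.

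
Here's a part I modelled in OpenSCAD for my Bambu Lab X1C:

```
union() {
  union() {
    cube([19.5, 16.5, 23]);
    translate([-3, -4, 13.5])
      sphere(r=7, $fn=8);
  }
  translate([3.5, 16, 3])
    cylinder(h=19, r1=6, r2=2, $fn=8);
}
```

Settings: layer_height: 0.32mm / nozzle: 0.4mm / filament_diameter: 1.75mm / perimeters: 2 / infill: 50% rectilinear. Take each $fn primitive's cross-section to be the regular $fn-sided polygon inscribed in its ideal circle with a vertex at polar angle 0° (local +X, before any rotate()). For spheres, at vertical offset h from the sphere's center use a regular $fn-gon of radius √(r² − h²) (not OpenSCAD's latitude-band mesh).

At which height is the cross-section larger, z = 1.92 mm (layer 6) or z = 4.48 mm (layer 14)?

layer 14 (z = 4.48 mm)

Layer 6 (z = 1.92): the cube (footprint 19.5×16.5) is included at this height (area 321.75 mm²); the sphere at (-3, -4) is absent (|z−center|=11.580 > r=7); Taking the union: only the 19.5×16.5 cube is present, so the union is just that shape — area = 321.75 mm²; the cone at (3.5, 16) is absent (z outside [3, 22]); Merging all regions: only the result so far is present, so the union is just that shape — area = 321.75 mm². So its area = 321.75 mm². Layer 14 (z = 4.48): the cube (footprint 19.5×16.5) is included at this height (area 321.75 mm²); the sphere at (-3, -4) is not intersected at this z (|z−center|=9.020 > r=7); Taking the union: only the 19.5×16.5 cube is present, so the union is just that shape — area = 321.75 mm²; the cone at (3.5, 16) (r1=6→r2=2) has section circumradius 5.688 here — a regular 8-gon (area = (8/2)·5.688²·sin(360°/8) = 91.52 mm²); Taking the union: the regions partially overlap — summed areas 413.27 mm² minus the doubly-counted overlap 44.80 mm² gives 368.48 mm² — area = 368.48 mm². So its area = 368.48 mm². Layer 14 is larger (368.48 vs 321.75 mm²).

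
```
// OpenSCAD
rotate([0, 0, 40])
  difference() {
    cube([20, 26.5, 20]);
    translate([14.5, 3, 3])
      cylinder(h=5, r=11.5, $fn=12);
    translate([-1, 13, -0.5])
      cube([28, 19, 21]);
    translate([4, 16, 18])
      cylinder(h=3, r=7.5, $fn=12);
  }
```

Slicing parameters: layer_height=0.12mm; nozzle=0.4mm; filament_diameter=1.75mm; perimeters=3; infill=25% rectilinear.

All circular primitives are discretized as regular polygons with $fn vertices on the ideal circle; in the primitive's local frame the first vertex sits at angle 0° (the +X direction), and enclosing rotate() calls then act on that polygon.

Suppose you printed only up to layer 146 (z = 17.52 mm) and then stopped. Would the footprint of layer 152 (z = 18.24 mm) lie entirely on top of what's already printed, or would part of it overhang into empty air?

entirely on top

Compare the two slices. At z = 17.52: the cube is present — its section is the full 20×26.5 rectangle (area 530.00 mm²); the cylinder at (14.5, 3) is absent (z outside [3, 8]); the 28×19 cube at (-1, 13) contributes its full rectangle (area 532.00 mm²); the cylinder at (4, 16) is absent (z outside [18, 21]); Taking the first minus the rest: starting from the 20×26.5 cube (530.00 mm²), the 28×19 cube at (-1, 13) partially overlaps it — only the 270.00 mm² overlap (of its 532.00 mm²) is removed, clipping the outline — area = 260.00 mm²; (rotated 40° about Z; rotation is an isometry so areas/perimeters/island counts are preserved). At z = 18.24: the 20×26.5 cube contributes its full rectangle (area 530.00 mm²); the cylinder at (14.5, 3) does not reach this height (z outside [3, 8]); the 28×19 cube at (-1, 13) contributes its full rectangle (area 532.00 mm²); the r=7.5 cylinder at (4, 16) contributes a regular 12-gon of circumradius 7.5 (area = (12/2)·7.500²·sin(360°/12) = 168.75 mm²); After the difference (first − rest): starting from the 20×26.5 cube (530.00 mm²), the 28×19 cube at (-1, 13) partially overlaps it — only the 270.00 mm² overlap (of its 532.00 mm²) is removed, clipping the outline; the r=7.5 cylinder at (4, 16) partially overlaps it — only the 36.73 mm² overlap (of its 168.75 mm²) is removed, clipping the outline — area = 223.27 mm²; (rotated 40° about Z; rotation is an isometry so areas/perimeters/island counts are preserved). Checking containment: the cross-section at z = 18.24 is a subset of the cross-section at z = 17.52.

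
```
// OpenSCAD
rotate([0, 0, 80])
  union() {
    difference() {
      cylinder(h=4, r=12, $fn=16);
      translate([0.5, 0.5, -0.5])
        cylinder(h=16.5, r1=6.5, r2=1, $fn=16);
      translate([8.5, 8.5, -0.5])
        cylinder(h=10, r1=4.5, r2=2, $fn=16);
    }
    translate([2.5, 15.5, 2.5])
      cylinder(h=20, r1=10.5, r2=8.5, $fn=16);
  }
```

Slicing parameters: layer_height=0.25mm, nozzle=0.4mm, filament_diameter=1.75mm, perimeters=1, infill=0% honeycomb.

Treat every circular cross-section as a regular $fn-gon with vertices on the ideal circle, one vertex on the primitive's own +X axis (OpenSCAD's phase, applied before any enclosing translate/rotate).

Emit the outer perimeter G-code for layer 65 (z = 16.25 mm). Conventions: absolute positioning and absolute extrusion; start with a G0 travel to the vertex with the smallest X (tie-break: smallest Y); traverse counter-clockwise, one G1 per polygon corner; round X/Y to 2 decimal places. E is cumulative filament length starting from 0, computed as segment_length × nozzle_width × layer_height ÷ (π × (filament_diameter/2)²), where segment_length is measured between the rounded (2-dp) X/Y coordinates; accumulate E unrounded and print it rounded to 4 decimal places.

At z = 16.25 mm: the cylinder is absent (z outside [0, 4]); the cone at (0.5, 0.5) is not intersected at this z (z outside [-0.5, 16]); the cone at (8.5, 8.5) does not reach this height (z outside [-0.5, 9.5]); After the difference (first − rest): the first operand is absent here, so nothing remains; the cone at (2.5, 15.5) (r1=10.5→r2=8.5) has section circumradius 9.125 here — a regular 16-gon; Taking the union: only the cone at (2.5, 15.5) is present, so the union is just that shape — 1 connected region; (whole slice rotated 80° about Z — lengths, areas and connectivity unchanged). The outline is a single polygon with 16 vertices. Extrusion per mm of travel: 0.4 × 0.25 / (π × 0.875²) = 0.041575. Accumulating E over each segment gives final E = 2.3686.

G0 X-23.82 Y6.74 Z16.25
G1 X-23.74 Y3.18 E0.1480
G1 X-22.31 Y-0.08 E0.2960
G1 X-19.73 Y-2.54 E0.4443
G1 X-16.41 Y-3.83 E0.5923
G1 X-12.86 Y-3.76 E0.7400
G1 X-9.60 Y-2.32 E0.8881
G1 X-7.13 Y0.25 E1.0363
G1 X-5.84 Y3.57 E1.1844
G1 X-5.92 Y7.13 E1.3324
G1 X-7.36 Y10.39 E1.4806
G1 X-9.93 Y12.85 E1.6285
G1 X-13.25 Y14.14 E1.7766
G1 X-16.81 Y14.06 E1.9247
G1 X-20.06 Y12.63 E2.0723
G1 X-22.53 Y10.06 E2.2205
G1 X-23.82 Y6.74 E2.3686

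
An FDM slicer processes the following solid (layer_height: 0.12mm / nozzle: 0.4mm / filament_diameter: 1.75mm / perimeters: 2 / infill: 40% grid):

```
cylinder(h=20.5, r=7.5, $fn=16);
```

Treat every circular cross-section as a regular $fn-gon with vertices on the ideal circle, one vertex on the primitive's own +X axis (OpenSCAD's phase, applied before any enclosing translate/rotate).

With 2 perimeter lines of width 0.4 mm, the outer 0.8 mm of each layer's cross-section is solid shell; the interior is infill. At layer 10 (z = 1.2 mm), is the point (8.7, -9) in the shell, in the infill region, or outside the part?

At z = 1.2 mm: the r=7.5 cylinder gives a regular 16-gon of circumradius 7.5 (constant along its height). Overall, the cross-section is a single solid region. The nearest boundary edge runs (2.87, -6.93)→(5.30, -5.30); distance from the point to it = 5.02 mm. The point is not inside any of the regions above, so it lies outside the cross-section (5.02 mm from the nearest boundary).

outside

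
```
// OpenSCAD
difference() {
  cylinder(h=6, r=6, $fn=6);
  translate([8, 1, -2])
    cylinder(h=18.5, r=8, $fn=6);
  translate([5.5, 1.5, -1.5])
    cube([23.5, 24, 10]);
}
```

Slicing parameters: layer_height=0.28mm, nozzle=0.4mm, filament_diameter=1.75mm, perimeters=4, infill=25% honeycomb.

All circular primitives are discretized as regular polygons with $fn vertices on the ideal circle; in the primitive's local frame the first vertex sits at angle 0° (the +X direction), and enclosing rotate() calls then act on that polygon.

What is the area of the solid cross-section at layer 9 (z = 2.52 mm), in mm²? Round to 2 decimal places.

62.79 mm²

At z = 2.52 mm: the r=6 cylinder gives a regular 6-gon of circumradius 6 (constant along its height) (area = (6/2)·6.000²·sin(360°/6) = 93.53 mm²); the r=8 cylinder at (8, 1) gives a regular 6-gon of circumradius 8 (constant along its height) (area = (6/2)·8.000²·sin(360°/6) = 166.28 mm²); the cube at (5.5, 1.5) (footprint 23.5×24) is included at this height (area 564.00 mm²); After the difference (first − rest): starting from the r=6 cylinder (93.53 mm²), the r=8 cylinder at (8, 1) partially overlaps it — only the 30.74 mm² overlap (of its 166.28 mm²) is removed, clipping the outline; the 23.5×24 cube at (5.5, 1.5) misses the remaining region (no effect) — area = 62.79 mm². Overall, the cross-section is a single solid region. Net area = 62.79 mm².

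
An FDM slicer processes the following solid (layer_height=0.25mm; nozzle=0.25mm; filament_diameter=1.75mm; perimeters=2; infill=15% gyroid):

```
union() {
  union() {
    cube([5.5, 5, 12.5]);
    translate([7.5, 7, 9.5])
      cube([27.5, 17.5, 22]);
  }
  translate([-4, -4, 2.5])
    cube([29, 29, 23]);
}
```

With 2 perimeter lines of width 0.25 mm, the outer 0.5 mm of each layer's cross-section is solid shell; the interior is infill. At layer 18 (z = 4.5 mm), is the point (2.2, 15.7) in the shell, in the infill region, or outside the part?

infill

At z = 4.5 mm: the cube is present — its section is the full 5.5×5 rectangle; the cube at (7.5, 7) does not reach this height (z outside [9.5, 31.5]); Taking the union: only the 5.5×5 cube is present, so the union is just that shape — 1 connected region; the 29×29 cube at (-4, -4) contributes its full rectangle; Taking the union: that combined region lies entirely inside the 29×29 cube at (-4, -4), so the union is just the 29×29 cube at (-4, -4) — 1 connected region. Overall, the cross-section is a single solid region. The nearest boundary edge runs (-4.00, -4.00)→(-4.00, 25.00); distance from the point to it = 6.20 mm. The point is inside the cross-section and 6.20 mm from the nearest boundary — more than the 0.5 mm shell width (2 × 0.25), so it's in the infill interior.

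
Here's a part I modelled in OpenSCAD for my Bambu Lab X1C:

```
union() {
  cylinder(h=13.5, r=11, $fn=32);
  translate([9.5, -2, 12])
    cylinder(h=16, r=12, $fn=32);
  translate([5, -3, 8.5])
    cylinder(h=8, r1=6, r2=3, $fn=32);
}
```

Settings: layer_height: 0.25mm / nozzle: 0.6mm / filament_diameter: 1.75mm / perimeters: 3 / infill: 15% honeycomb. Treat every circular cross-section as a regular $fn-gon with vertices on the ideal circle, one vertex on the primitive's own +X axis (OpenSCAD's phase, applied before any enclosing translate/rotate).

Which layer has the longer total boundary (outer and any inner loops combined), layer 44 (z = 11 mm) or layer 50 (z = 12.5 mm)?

layer 50 (z = 12.5 mm)

Layer 44 (z = 11): the r=11 cylinder gives a regular 32-gon of circumradius 11 (constant along its height) (perimeter = 2·32·11.000·sin(180°/32) = 69.00 mm); the cylinder at (9.5, -2) does not reach this height (z outside [12, 28]); the cone at (5, -3) contributes a regular 32-gon of circumradius 5.062 (interpolated between r1=6 and r2=3 at t=0.312) (perimeter = 2·32·5.062·sin(180°/32) = 31.76 mm); Taking the union: the cone at (5, -3) lies entirely inside the r=11 cylinder, so the union is just the r=11 cylinder — boundary = 69.00 mm. So its perimeter = 69.00 mm. Layer 50 (z = 12.5): the r=11 cylinder gives a regular 32-gon of circumradius 11 (constant along its height) (perimeter = 2·32·11.000·sin(180°/32) = 69.00 mm); the r=12 cylinder at (9.5, -2) contributes a regular 32-gon of circumradius 12 (perimeter = 2·32·12.000·sin(180°/32) = 75.28 mm); the cone at (5, -3) (r1=6→r2=3) has section circumradius 4.500 here — a regular 32-gon (perimeter = 2·32·4.500·sin(180°/32) = 28.23 mm); Combining (union): the regions partially overlap (shared area 259.82 mm²), so the edge portions inside another operand are dropped and the merged outline is re-measured after clipping — boundary = 92.32 mm. So its perimeter = 92.32 mm. Layer 50 is larger (92.32 vs 69.00 mm).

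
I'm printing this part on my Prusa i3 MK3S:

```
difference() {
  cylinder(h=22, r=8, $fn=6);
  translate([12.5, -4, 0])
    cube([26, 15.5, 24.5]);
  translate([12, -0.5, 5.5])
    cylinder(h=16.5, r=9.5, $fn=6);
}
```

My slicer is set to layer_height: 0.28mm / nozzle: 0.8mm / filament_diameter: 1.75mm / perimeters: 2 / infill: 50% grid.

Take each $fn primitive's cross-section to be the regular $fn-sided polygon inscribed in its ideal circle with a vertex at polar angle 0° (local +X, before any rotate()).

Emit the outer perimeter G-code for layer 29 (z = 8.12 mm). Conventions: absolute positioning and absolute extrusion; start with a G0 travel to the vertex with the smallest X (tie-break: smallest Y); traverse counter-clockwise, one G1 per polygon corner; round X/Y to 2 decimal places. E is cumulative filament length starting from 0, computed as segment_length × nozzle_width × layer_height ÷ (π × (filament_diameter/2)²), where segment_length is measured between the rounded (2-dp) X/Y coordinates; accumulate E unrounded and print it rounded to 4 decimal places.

G0 X-8.00 Y0.00 Z8.12
G1 X-4.00 Y-6.93 E0.7452
G1 X4.00 Y-6.93 E1.4902
G1 X5.11 Y-5.01 E1.6967
G1 X2.50 Y-0.50 E2.1820
G1 X5.39 Y4.51 E2.7206
G1 X4.00 Y6.93 E2.9805
G1 X-4.00 Y6.93 E3.7256
G1 X-8.00 Y0.00 E4.4707

At z = 8.12 mm: the cylinder: section is a regular 6-gon, circumradius r=8; the cube at (12.5, -4) (footprint 26×15.5) is included at this height; the r=9.5 cylinder at (12, -0.5) contributes a regular 6-gon of circumradius 9.5; After the difference (first − rest): starting from the r=8 cylinder, the 26×15.5 cube at (12.5, -4) misses the remaining region (no effect); the r=9.5 cylinder at (12, -0.5) partially overlaps it — only the 26.13 mm² overlap (of its 234.48 mm²) is removed, clipping the outline — 1 connected region. The outline is a single polygon with 8 vertices. Extrusion per mm of travel: 0.8 × 0.28 / (π × 0.875²) = 0.093128. Accumulating E over each segment gives final E = 4.4707.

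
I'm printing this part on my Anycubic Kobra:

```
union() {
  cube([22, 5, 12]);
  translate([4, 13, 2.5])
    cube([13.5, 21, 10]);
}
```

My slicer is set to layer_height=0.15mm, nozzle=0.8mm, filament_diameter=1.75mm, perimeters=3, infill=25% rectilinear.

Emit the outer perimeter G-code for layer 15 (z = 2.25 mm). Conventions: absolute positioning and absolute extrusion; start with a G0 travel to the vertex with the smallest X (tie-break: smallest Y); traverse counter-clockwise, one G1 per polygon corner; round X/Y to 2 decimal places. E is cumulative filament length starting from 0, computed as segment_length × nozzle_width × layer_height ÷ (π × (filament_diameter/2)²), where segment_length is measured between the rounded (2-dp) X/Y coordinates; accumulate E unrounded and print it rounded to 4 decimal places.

G0 X0.00 Y0.00 Z2.25
G1 X22.00 Y0.00 E1.0976
G1 X22.00 Y5.00 E1.3470
G1 X0.00 Y5.00 E2.4446
G1 X0.00 Y0.00 E2.6941

At z = 2.25 mm: the cube (footprint 22×5) is included at this height; the cube at (4, 13) is not intersected at this z (z outside [2.5, 12.5]); Combining (union): only the 22×5 cube is present, so the union is just that shape — 1 connected region. The outline is a single polygon with 4 vertices. Extrusion per mm of travel: 0.8 × 0.15 / (π × 0.875²) = 0.049890. Accumulating E over each segment gives final E = 2.6941.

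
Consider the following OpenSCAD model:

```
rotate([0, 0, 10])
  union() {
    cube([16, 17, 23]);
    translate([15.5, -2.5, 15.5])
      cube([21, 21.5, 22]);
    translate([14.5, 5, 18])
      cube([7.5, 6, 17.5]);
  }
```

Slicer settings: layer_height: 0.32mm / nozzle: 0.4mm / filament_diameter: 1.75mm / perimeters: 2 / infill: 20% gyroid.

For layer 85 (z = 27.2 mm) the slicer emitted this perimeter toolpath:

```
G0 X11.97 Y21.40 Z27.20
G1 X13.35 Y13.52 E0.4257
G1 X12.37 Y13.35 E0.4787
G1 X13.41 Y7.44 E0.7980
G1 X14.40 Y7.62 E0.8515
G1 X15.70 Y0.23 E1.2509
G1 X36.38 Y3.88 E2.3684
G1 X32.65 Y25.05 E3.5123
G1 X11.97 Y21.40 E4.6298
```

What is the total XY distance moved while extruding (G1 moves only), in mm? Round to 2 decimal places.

Sum the Euclidean lengths of each G1 segment: total = 87.00 mm.

87.00 mm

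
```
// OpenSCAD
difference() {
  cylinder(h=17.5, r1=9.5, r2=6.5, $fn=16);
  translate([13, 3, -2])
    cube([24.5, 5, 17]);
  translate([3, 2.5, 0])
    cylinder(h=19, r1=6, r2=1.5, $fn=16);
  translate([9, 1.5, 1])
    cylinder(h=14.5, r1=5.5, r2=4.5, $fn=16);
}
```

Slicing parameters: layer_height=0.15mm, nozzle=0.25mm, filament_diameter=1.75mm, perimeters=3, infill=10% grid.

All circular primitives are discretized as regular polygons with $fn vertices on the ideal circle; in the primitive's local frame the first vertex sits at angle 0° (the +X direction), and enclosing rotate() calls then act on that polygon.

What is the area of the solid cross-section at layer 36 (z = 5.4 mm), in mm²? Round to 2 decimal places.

146.96 mm²

At z = 5.4 mm: the cone (r1=9.5→r2=6.5) has section circumradius 8.574 here — a regular 16-gon (area = (16/2)·8.574²·sin(360°/16) = 225.07 mm²); the 24.5×5 cube at (13, 3) contributes its full rectangle (area 122.50 mm²); the cone at (3, 2.5): at t=0.284 of its height the radius interpolates to r₁+(r₂−r₁)t = 4.721, giving a regular 16-gon of that circumradius (area = (16/2)·4.721²·sin(360°/16) = 68.24 mm²); the cone at (9, 1.5) contributes a regular 16-gon of circumradius 5.197 (interpolated between r1=5.5 and r2=4.5 at t=0.303) (area = (16/2)·5.197²·sin(360°/16) = 82.67 mm²); Taking the first minus the rest: starting from the cone (225.07 mm²), the 24.5×5 cube at (13, 3) misses the remaining region (no effect); the cone at (3, 2.5) partially overlaps it — only the 68.02 mm² overlap (of its 68.24 mm²) is removed, clipping the outline; the cone at (9, 1.5) partially overlaps it — only the 10.09 mm² overlap (of its 82.67 mm²) is removed, clipping the outline — area = 146.96 mm². Overall, the cross-section is a single solid region. Net area = 146.96 mm².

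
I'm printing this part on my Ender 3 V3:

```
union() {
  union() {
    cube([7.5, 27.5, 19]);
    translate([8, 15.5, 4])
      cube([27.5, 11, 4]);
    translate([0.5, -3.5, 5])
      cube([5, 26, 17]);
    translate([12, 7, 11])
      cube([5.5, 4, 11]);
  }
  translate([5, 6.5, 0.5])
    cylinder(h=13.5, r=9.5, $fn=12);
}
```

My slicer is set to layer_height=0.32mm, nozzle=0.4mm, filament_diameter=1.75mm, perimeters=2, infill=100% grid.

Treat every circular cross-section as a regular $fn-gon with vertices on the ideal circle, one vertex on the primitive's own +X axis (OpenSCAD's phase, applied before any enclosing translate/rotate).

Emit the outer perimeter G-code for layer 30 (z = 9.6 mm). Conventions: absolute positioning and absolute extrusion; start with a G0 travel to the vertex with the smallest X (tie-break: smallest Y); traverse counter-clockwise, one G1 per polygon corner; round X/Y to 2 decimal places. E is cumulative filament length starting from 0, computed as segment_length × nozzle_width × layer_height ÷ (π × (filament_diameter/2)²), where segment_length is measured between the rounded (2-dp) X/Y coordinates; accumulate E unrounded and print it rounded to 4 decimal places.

At z = 9.6 mm: the cube (footprint 7.5×27.5) is included at this height; the cube at (8, 15.5) is not intersected at this z (z outside [4, 8]); the cube at (0.5, -3.5) (footprint 5×26) is included at this height; the cube at (12, 7) is not intersected at this z (z outside [11, 22]); Combining (union): the regions partially overlap (shared area 112.50 mm²), so overlapping operands fuse into one piece — 1 connected region; the r=9.5 cylinder at (5, 6.5) gives a regular 12-gon of circumradius 9.5 (constant along its height); Merging all regions: the regions partially overlap (shared area 128.04 mm²), so overlapping operands fuse into one piece — 1 connected region. The outline is a single polygon with 17 vertices. Extrusion per mm of travel: 0.4 × 0.32 / (π × 0.875²) = 0.053216. Accumulating E over each segment gives final E = 4.5774.

G0 X-4.50 Y6.50 Z9.60
G1 X-3.23 Y1.75 E0.2617
G1 X0.25 Y-1.73 E0.5236
G1 X0.50 Y-1.79 E0.5372
G1 X0.50 Y-3.50 E0.6282
G1 X5.50 Y-3.50 E0.8943
G1 X5.50 Y-2.87 E0.9278
G1 X9.75 Y-1.73 E1.1620
G1 X13.23 Y1.75 E1.4239
G1 X14.50 Y6.50 E1.6856
G1 X13.23 Y11.25 E1.9472
G1 X9.75 Y14.73 E2.2091
G1 X7.50 Y15.33 E2.3330
G1 X7.50 Y27.50 E2.9807
G1 X0.00 Y27.50 E3.3798
G1 X0.00 Y14.48 E4.0727
G1 X-3.23 Y11.25 E4.3158
G1 X-4.50 Y6.50 E4.5774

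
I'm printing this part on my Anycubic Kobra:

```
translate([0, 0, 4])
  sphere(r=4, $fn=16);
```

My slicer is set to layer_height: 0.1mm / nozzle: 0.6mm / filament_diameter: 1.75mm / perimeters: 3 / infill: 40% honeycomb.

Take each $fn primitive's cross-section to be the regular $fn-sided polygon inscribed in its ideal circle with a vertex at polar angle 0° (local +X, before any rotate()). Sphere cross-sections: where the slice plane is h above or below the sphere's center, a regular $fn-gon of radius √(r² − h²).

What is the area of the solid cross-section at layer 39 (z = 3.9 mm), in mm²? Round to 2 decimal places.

At z = 3.9 mm: the sphere: section is a regular 16-gon, circumradius = √(r²−h²) = √(4²−0.1²) = 3.999 (area = (16/2)·3.999²·sin(360°/16) = 48.95 mm²). Overall, the cross-section is a single solid region. Net area = 48.95 mm².

48.95 mm²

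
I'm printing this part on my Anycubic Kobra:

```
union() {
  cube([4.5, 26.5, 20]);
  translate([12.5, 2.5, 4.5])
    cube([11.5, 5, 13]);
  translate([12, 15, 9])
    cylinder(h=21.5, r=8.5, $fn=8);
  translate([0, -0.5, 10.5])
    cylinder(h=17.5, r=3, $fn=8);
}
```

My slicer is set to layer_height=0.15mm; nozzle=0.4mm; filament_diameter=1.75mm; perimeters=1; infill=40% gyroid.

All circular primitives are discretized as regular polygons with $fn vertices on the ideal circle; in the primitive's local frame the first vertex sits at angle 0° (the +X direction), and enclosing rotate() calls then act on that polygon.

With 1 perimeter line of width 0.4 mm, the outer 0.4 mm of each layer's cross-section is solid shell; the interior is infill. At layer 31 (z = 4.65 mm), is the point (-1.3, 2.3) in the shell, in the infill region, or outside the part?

outside

At z = 4.65 mm: the cube (footprint 4.5×26.5) is included at this height; the 11.5×5 cube at (12.5, 2.5) contributes its full rectangle; the cylinder at (12, 15) is absent (z outside [9, 30.5]); the cylinder at (0, -0.5) is not intersected at this z (z outside [10.5, 28]); Merging all regions: the 2 present regions are separate (no shared area or edge), so areas and boundary lengths simply add and each stays a separate island — 2 connected regions. Overall, the cross-section has 2 separate islands. The nearest boundary edge runs (0.00, 0.00)→(0.00, 26.50); distance from the point to it = 1.30 mm. The point is not inside any of the regions above, so it lies outside the cross-section (1.30 mm from the nearest boundary).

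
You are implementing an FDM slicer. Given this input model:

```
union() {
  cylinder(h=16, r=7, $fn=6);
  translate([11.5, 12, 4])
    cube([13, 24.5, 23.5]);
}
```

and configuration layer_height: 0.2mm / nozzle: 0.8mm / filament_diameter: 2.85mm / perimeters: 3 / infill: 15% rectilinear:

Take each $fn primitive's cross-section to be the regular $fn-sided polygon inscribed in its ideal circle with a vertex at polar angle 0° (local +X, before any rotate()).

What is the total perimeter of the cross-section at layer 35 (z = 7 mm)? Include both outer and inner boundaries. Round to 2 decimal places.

117.00 mm

At z = 7 mm: the cylinder: section is a regular 6-gon, circumradius r=7 (perimeter = 2·6·7.000·sin(180°/6) = 42.00 mm); the 13×24.5 cube at (11.5, 12) contributes its full rectangle (perimeter 75.00 mm); Taking the union: the 2 present regions are separate (no shared area or edge), so areas and boundary lengths simply add and each stays a separate island — boundary = 117.00 mm. Overall, the cross-section has 2 separate islands. Total boundary length (outer) = 117.00 mm.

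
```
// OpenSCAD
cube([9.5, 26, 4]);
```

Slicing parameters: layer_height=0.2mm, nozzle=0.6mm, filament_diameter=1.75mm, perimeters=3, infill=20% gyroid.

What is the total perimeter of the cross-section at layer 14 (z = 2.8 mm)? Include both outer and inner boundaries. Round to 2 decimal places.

71.00 mm

At z = 2.8 mm: the cube is present — its section is the full 9.5×26 rectangle (perimeter 71.00 mm). Overall, the cross-section is a single solid region. Total boundary length (outer) = 71.00 mm.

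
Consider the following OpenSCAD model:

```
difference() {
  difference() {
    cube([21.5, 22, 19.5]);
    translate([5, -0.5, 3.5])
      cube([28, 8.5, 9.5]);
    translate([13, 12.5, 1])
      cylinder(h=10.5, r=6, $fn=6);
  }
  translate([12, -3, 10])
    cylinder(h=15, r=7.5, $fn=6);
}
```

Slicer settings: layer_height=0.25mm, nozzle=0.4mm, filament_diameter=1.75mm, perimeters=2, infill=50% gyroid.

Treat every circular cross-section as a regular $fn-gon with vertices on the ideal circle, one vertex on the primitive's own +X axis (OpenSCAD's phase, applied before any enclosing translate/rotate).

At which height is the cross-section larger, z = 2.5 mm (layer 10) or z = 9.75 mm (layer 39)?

layer 10 (z = 2.5 mm)

Layer 10 (z = 2.5): the cube is present — its section is the full 21.5×22 rectangle (area 473.00 mm²); the cube at (5, -0.5) is absent (z outside [3.5, 13]); the cylinder at (13, 12.5): section is a regular 6-gon, circumradius r=6 (area = (6/2)·6.000²·sin(360°/6) = 93.53 mm²); Taking the first minus the rest: starting from the 21.5×22 cube (473.00 mm²), the r=6 cylinder at (13, 12.5) lies wholly inside it (removes its full 93.53 mm² and its 36.00 mm outline becomes a hole wall) — area = 379.47 mm²; the cylinder at (12, -3) is absent (z outside [10, 25]); After the difference (first − rest): none of the subtracted shapes is present at this height, so that combined region is unchanged — area = 379.47 mm². So its area = 379.47 mm². Layer 39 (z = 9.75): the 21.5×22 cube contributes its full rectangle (area 473.00 mm²); the cube at (5, -0.5) is present — its section is the full 28×8.5 rectangle (area 238.00 mm²); the r=6 cylinder at (13, 12.5) gives a regular 6-gon of circumradius 6 (constant along its height) (area = (6/2)·6.000²·sin(360°/6) = 93.53 mm²); Taking the first minus the rest: starting from the 21.5×22 cube (473.00 mm²), the 28×8.5 cube at (5, -0.5) partially overlaps it — only the 132.00 mm² overlap (of its 238.00 mm²) is removed, clipping the outline; the r=6 cylinder at (13, 12.5) partially overlaps it — only the 89.07 mm² overlap (of its 93.53 mm²) is removed, clipping the outline — area = 251.93 mm²; the cylinder at (12, -3) does not reach this height (z outside [10, 25]); Taking the first minus the rest: none of the subtracted shapes is present at this height, so that combined region is unchanged — area = 251.93 mm². So its area = 251.93 mm². Layer 10 is larger (379.47 vs 251.93 mm²).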